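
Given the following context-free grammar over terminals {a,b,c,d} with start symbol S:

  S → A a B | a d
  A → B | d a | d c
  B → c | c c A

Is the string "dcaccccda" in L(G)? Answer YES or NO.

Convert to CNF:
  S -> A X5 | T2 T1
  A -> T0 X3 | T1 T0 | T1 T2 | c
  B -> T0 X4 | c
  T0 -> c
  T1 -> d
  T2 -> a
  X3 -> T0 A
  X4 -> T0 A
  X5 -> T2 B

Fill CYK table bottom-up:
  cell(0,0) d: {T1}  orig:{}
  cell(1,1) c: {A,B,T0}  orig:{A,B}
  cell(2,2) a: {T2}  orig:{}
  cell(3,3) c: {A,B,T0}  orig:{A,B}
  cell(4,4) c: {A,B,T0}  orig:{A,B}
  cell(5,5) c: {A,B,T0}  orig:{A,B}
  cell(6,6) c: {A,B,T0}  orig:{A,B}
  cell(7,7) d: {T1}  orig:{}
  cell(8,8) a: {T2}  orig:{}
  cell(0,1) dc: {A}
  cell(1,2) ca: ∅
  cell(2,3) ac: {X5}  orig:{}
  cell(3,4) cc: {X3,X4}  orig:{}
  cell(4,5) cc: {X3,X4}  orig:{}
  cell(5,6) cc: {X3,X4}  orig:{}
  cell(6,7) cd: ∅
  cell(7,8) da: {A}
  cell(0,2) dca: ∅
  cell(1,3) cac: {S}
  cell(2,4) acc: ∅
  cell(3,5) ccc: {A,B}
  cell(4,6) ccc: {A,B}
  cell(5,7) ccd: ∅
  cell(6,8) cda: {X3,X4}  orig:{}
  cell(0,3) dcac: {S}
  cell(1,4) cacc: ∅
  cell(2,5) accc: {X5}  orig:{}
  cell(3,6) cccc: {X3,X4}  orig:{}
  cell(4,7) cccd: ∅
  cell(5,8) ccda: {A,B}
  cell(0,4) dcacc: ∅
  cell(1,5) caccc: {S}
  cell(2,6) acccc: ∅
  cell(3,7) ccccd: ∅
  cell(4,8) cccda: {X3,X4}  orig:{}
  cell(0,5) dcaccc: {S}
  cell(1,6) cacccc: ∅
  cell(2,7) accccd: ∅
  cell(3,8) ccccda: {A,B}
  cell(0,6) dcacccc: ∅
  cell(1,7) caccccd: ∅
  cell(2,8) accccda: {X5}  orig:{}
  cell(0,7) dcaccccd: ∅
  cell(1,8) caccccda: {S}
  cell(0,8) dcaccccda: {S}

S ∈ T[0,8] ⇒ YES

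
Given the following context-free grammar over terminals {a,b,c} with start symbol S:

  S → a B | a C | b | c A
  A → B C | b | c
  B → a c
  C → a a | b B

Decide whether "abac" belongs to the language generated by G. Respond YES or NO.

Convert to CNF:
  S -> T0 B | T0 C | T1 A | b
  A -> B C | b | c
  B -> T0 T1
  C -> T0 T0 | T2 B
  T0 -> a
  T1 -> c
  T2 -> b

CYK fill:
  T[0,0] 'a' = {T0}  orig:{}
  T[1,1] 'b' = {A,S,T2}  orig:{A,S}
  T[2,2] 'a' = {T0}  orig:{}
  T[3,3] 'c' = {A,T1}  orig:{A}
  T[0,1] 'ab' = ∅
  T[1,2] 'ba' = ∅
  T[2,3] 'ac' = {B}
  T[0,2] 'aba' = ∅
  T[1,3] 'bac' = {C}
  T[0,3] 'abac' = {S}

S ∈ T[0,3] ⇒ YES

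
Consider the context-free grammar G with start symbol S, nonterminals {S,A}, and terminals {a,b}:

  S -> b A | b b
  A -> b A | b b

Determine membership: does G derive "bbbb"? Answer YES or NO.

CNF form of G:
  S -> T0 A | T0 T0
  A -> T0 A | T0 T0
  T0 -> b

CYK fill:
  [0..0]={T0}  "b"  orig:{}
  [1..1]={T0}  "b"  orig:{}
  [2..2]={T0}  "b"  orig:{}
  [3..3]={T0}  "b"  orig:{}
  [0..1]={A,S}  "bb"
  [1..2]={A,S}  "bb"
  [2..3]={A,S}  "bb"
  [0..2]={A,S}  "bbb"
  [1..3]={A,S}  "bbb"
  [0..3]={A,S}  "bbbb"

S ∈ T[0,3] ⇒ YES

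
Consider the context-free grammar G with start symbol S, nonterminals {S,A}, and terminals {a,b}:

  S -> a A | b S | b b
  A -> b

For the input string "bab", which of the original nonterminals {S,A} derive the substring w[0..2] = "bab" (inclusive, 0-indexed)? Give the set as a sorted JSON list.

CNF form of G:
  S -> T0 A | T1 S | T1 T1
  A -> b
  T0 -> a
  T1 -> b

CYK fill — only the sub-triangle for w[0..2]:
  T[0,0] 'b' = {A,T1}  orig:{A}
  T[1,1] 'a' = {T0}  orig:{}
  T[2,2] 'b' = {A,T1}  orig:{A}
  T[0,1] 'ba' = ∅
  T[1,2] 'ab' = {S}
  T[0,2] 'bab' = {S}

Original NTs in T[0,2] deriving "bab": ["S"]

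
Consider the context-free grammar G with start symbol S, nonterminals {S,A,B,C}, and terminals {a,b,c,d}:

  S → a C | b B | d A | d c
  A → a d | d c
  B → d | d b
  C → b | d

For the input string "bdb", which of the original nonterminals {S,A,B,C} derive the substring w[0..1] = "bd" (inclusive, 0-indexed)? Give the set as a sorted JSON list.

Convert to CNF:
  S -> T0 C | T1 A | T1 T2 | T3 B
  A -> T0 T1 | T1 T2
  B -> T1 T3 | d
  C -> b | d
  T0 -> a
  T1 -> d
  T2 -> c
  T3 -> b

CYK fill (cells [i..j] with 0 ≤ i ≤ j ≤ 1 only):
  cell(0,0) b: {C,T3}  orig:{C}
  cell(1,1) d: {B,C,T1}  orig:{B,C}
  cell(0,1) bd: {S}

Original NTs in T[0,1] deriving "bd": ["S"]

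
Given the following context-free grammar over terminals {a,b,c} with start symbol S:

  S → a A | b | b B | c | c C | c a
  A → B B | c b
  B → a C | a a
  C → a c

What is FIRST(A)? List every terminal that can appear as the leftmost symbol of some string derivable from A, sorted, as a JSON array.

FIRST iteration:
pass 1:
  A via A→c b: +{c}
  B via B→a C: +{a}
  C via C→a c: +{a}
  S via S→a A: +{a}
  S via S→b: +{b}
  S via S→c: +{c}
  S: {a,b,c}  A: {c}  B: {a}  C: {a}
pass 2:
  A via A→B B: +{a}
  S: {a,b,c}  A: {a,c}  B: {a}  C: {a}
pass 3: (stable)
  S: {a,b,c}  A: {a,c}  B: {a}  C: {a}

FIRST(A) = ["a", "c"]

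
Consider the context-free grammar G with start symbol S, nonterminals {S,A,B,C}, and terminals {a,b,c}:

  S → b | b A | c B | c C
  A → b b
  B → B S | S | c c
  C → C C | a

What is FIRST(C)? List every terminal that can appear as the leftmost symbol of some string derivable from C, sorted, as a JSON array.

FIRST iteration:
iter 1:
  A via A→b b: +{b}
  B via B→c c: +{c}
  C via C→a: +{a}
  S via S→b: +{b}
  S via S→c B: +{c}
  FIRST[S]={b,c}  FIRST[A]={b}  FIRST[B]={c}  FIRST[C]={a}
iter 2:
  B via B→S: +{b}
  FIRST[S]={b,c}  FIRST[A]={b}  FIRST[B]={b,c}  FIRST[C]={a}
iter 3: (stable)
  FIRST[S]={b,c}  FIRST[A]={b}  FIRST[B]={b,c}  FIRST[C]={a}

FIRST(C) = ["a"]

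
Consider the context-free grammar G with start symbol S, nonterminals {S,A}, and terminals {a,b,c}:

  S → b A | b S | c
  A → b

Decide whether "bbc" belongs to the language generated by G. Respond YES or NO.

CNF form of G:
  S -> T0 A | T0 S | c
  A -> b
  T0 -> b

CYK table (by increasing span):
  cell(0,0) b: {A,T0}  orig:{A}
  cell(1,1) b: {A,T0}  orig:{A}
  cell(2,2) c: {S}
  cell(0,1) bb: {S}
  cell(1,2) bc: {S}
  cell(0,2) bbc: {S}

S ∈ T[0,2] ⇒ YES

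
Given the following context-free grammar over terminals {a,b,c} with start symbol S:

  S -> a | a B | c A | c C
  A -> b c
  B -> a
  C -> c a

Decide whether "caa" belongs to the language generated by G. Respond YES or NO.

Convert to CNF:
  S -> T1 A | T1 C | T2 B | a
  A -> T0 T1
  B -> a
  C -> T1 T2
  T0 -> b
  T1 -> c
  T2 -> a

CYK table (by increasing span):
  T[0,0] 'c' = {T1}  orig:{}
  T[1,1] 'a' = {B,S,T2}  orig:{B,S}
  T[2,2] 'a' = {B,S,T2}  orig:{B,S}
  T[0,1] 'ca' = {C}
  T[1,2] 'aa' = {S}
  T[0,2] 'caa' = ∅

S ∉ T[0,2] ⇒ NO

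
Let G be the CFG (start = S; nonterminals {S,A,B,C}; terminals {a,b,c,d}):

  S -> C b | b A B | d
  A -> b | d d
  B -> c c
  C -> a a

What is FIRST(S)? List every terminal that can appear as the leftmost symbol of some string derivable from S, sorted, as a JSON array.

Compute FIRST by fixpoint:
[1]
  A via A→b: +{b}
  A via A→d d: +{d}
  B via B→c c: +{c}
  C via C→a a: +{a}
  S via S→C b: +{a}
  S via S→b A B: +{b}
  S via S→d: +{d}
  S: {a,b,d}  A: {b,d}  B: {c}  C: {a}
[2] (stable)
  S: {a,b,d}  A: {b,d}  B: {c}  C: {a}

FIRST(S) = ["a", "b", "d"]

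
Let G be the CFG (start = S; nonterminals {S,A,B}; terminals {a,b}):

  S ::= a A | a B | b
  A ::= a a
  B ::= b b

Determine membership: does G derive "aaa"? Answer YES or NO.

CNF form of G:
  S -> T0 A | T0 B | b
  A -> T0 T0
  B -> T1 T1
  T0 -> a
  T1 -> b

CYK fill:
  cell(0,0) a: {T0}  orig:{}
  cell(1,1) a: {T0}  orig:{}
  cell(2,2) a: {T0}  orig:{}
  cell(0,1) aa: {A}
  cell(1,2) aa: {A}
  cell(0,2) aaa: {S}

S ∈ T[0,2] ⇒ YES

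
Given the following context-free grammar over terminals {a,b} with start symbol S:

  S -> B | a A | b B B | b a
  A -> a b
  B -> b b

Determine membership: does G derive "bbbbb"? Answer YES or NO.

Convert to CNF:
  S -> T0 A | T1 T0 | T1 T1 | T1 X2
  A -> T0 T1
  B -> T1 T1
  T0 -> a
  T1 -> b
  X2 -> B B

CYK table (by increasing span):
  T[0,0] 'b' = {T1}  orig:{}
  T[1,1] 'b' = {T1}  orig:{}
  T[2,2] 'b' = {T1}  orig:{}
  T[3,3] 'b' = {T1}  orig:{}
  T[4,4] 'b' = {T1}  orig:{}
  T[0,1] 'bb' = {B,S}
  T[1,2] 'bb' = {B,S}
  T[2,3] 'bb' = {B,S}
  T[3,4] 'bb' = {B,S}
  T[0,2] 'bbb' = ∅
  T[1,3] 'bbb' = ∅
  T[2,4] 'bbb' = ∅
  T[0,3] 'bbbb' = {X2}  orig:{}
  T[1,4] 'bbbb' = {X2}  orig:{}
  T[0,4] 'bbbbb' = {S}

S ∈ T[0,4] ⇒ YES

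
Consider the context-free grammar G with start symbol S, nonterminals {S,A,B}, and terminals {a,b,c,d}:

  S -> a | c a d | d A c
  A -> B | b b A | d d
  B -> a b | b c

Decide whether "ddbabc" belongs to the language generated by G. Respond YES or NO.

CNF form of G:
  S -> T2 X5 | T3 X6 | a
  A -> T0 T1 | T1 T2 | T1 X4 | T3 T3
  B -> T0 T1 | T1 T2
  T0 -> a
  T1 -> b
  T2 -> c
  T3 -> d
  X4 -> T1 A
  X5 -> T0 T3
  X6 -> A T2

CYK table (by increasing span):
  T[0,0] 'd' = {T3}  orig:{}
  T[1,1] 'd' = {T3}  orig:{}
  T[2,2] 'b' = {T1}  orig:{}
  T[3,3] 'a' = {S,T0}  orig:{S}
  T[4,4] 'b' = {T1}  orig:{}
  T[5,5] 'c' = {T2}  orig:{}
  T[0,1] 'dd' = {A}
  T[1,2] 'db' = ∅
  T[2,3] 'ba' = ∅
  T[3,4] 'ab' = {A,B}
  T[4,5] 'bc' = {A,B}
  T[0,2] 'ddb' = ∅
  T[1,3] 'dba' = ∅
  T[2,4] 'bab' = {X4}  orig:{}
  T[3,5] 'abc' = {X6}  orig:{}
  T[0,3] 'ddba' = ∅
  T[1,4] 'dbab' = ∅
  T[2,5] 'babc' = ∅
  T[0,4] 'ddbab' = ∅
  T[1,5] 'dbabc' = ∅
  T[0,5] 'ddbabc' = ∅

S ∉ T[0,5] ⇒ NO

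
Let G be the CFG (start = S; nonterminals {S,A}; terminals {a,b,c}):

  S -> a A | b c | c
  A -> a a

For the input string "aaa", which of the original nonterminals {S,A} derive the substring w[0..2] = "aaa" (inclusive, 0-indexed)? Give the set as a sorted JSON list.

Convert to CNF:
  S -> T0 A | T1 T2 | c
  A -> T0 T0
  T0 -> a
  T1 -> b
  T2 -> c

Fill CYK table bottom-up (cells [i..j] with 0 ≤ i ≤ j ≤ 2 only):
  T[0,0] 'a' = {T0}  orig:{}
  T[1,1] 'a' = {T0}  orig:{}
  T[2,2] 'a' = {T0}  orig:{}
  T[0,1] 'aa' = {A}
  T[1,2] 'aa' = {A}
  T[0,2] 'aaa' = {S}

Original NTs in T[0,2] deriving "aaa": ["S"]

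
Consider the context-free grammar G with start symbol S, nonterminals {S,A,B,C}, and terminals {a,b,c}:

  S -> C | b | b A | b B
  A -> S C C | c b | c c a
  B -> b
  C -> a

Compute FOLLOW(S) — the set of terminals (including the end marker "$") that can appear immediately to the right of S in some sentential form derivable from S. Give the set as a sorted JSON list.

FIRST sets, iterate to fixpoint:
pass 1:
  A via A→c b: +{c}
  B via B→b: +{b}
  C via C→a: +{a}
  S via S→C: +{a}
  S via S→b: +{b}
  FIRST(S)={a,b}  FIRST(A)={c}  FIRST(B)={b}  FIRST(C)={a}
pass 2:
  A via A→S C C: +{a,b}
  FIRST(S)={a,b}  FIRST(A)={a,b,c}  FIRST(B)={b}  FIRST(C)={a}
pass 3: (stable)
  FIRST(S)={a,b}  FIRST(A)={a,b,c}  FIRST(B)={b}  FIRST(C)={a}

FOLLOW sets:
seed FOLLOW(S) with $
round 1:
  A→S C C: FOLLOW(S) ⊇ FIRST(C) = {a}; new: +{a}
  A→S C C: FOLLOW(C) ⊇ FIRST(C) = {a}; new: +{a}
  S→C: FOLLOW(C) ⊇ FOLLOW(S) ⊇ {$,a}; new: +{$}
  S→b A: FOLLOW(A) ⊇ FOLLOW(S) ⊇ {$,a}; new: +{$,a}
  S→b B: FOLLOW(B) ⊇ FOLLOW(S) ⊇ {$,a}; new: +{$,a}
  FOLLOW[S]={$,a}  FOLLOW[A]={$,a}  FOLLOW[B]={$,a}  FOLLOW[C]={$,a}
round 2: — fixpoint
  FOLLOW[S]={$,a}  FOLLOW[A]={$,a}  FOLLOW[B]={$,a}  FOLLOW[C]={$,a}

FOLLOW(S) = ["$", "a"]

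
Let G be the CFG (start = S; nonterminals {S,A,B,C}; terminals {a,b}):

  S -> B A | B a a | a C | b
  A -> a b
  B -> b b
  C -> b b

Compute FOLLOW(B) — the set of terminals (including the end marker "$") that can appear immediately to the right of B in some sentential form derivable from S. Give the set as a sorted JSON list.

FIRST iteration:
pass 1:
  A via A→a b: +{a}
  B via B→b b: +{b}
  C via C→b b: +{b}
  S via S→B A: +{b}
  S via S→a C: +{a}
  FIRST(S)={a,b}  FIRST(A)={a}  FIRST(B)={b}  FIRST(C)={b}
pass 2: — fixpoint
  FIRST(S)={a,b}  FIRST(A)={a}  FIRST(B)={b}  FIRST(C)={b}

FOLLOW sets:
FOLLOW(S) := {$}
[1]
  S→B A: FOLLOW(B) ⊇ FIRST(A) = {a}; new: +{a}
  S→B A: FOLLOW(A) ⊇ FOLLOW(S) ⊇ {$}; new: +{$}
  S→a C: FOLLOW(C) ⊇ FOLLOW(S) ⊇ {$}; new: +{$}
  FOLLOW(S)={$}  FOLLOW(A)={$}  FOLLOW(B)={a}  FOLLOW(C)={$}
[2] (no change)
  FOLLOW(S)={$}  FOLLOW(A)={$}  FOLLOW(B)={a}  FOLLOW(C)={$}

FOLLOW(B) = ["a"]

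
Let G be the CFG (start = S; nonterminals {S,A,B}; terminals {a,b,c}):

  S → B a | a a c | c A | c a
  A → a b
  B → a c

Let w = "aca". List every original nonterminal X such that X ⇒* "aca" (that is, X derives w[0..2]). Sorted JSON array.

Convert to CNF:
  S -> B T0 | T0 X3 | T2 A | T2 T0
  A -> T0 T1
  B -> T0 T2
  T0 -> a
  T1 -> b
  T2 -> c
  X3 -> T0 T2

CYK table (by increasing span) (cells [i..j] with 0 ≤ i ≤ j ≤ 2 only):
  cell(0,0) a: {T0}  orig:{}
  cell(1,1) c: {T2}  orig:{}
  cell(2,2) a: {T0}  orig:{}
  cell(0,1) ac: {B,X3}  orig:{B}
  cell(1,2) ca: {S}
  cell(0,2) aca: {S}

Original NTs in T[0,2] deriving "aca": ["S"]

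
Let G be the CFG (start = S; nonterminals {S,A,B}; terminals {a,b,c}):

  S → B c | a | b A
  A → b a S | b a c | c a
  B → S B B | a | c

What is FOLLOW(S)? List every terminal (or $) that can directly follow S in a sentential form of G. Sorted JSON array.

Compute FIRST by fixpoint:
round 1:
  A via A→b a S: +{b}
  A via A→c a: +{c}
  B via B→a: +{a}
  B via B→c: +{c}
  S via S→B c: +{a,c}
  S via S→b A: +{b}
  FIRST(S)={a,b,c}  FIRST(A)={b,c}  FIRST(B)={a,c}
round 2:
  B via B→S B B: +{b}
  FIRST(S)={a,b,c}  FIRST(A)={b,c}  FIRST(B)={a,b,c}
round 3: — fixpoint
  FIRST(S)={a,b,c}  FIRST(A)={b,c}  FIRST(B)={a,b,c}

Compute FOLLOW by fixpoint:
FOLLOW(S) := {$}
iter 1:
  B→S B B: FOLLOW(S) ⊇ FIRST(B) = {a,b,c}; new: +{a,b,c}
  B→S B B: FOLLOW(B) ⊇ FIRST(B) = {a,b,c}; new: +{a,b,c}
  S→b A: FOLLOW(A) ⊇ FOLLOW(S) ⊇ {$,a,b,c}; new: +{$,a,b,c}
  S: {$,a,b,c}  A: {$,a,b,c}  B: {a,b,c}
iter 2: done
  S: {$,a,b,c}  A: {$,a,b,c}  B: {a,b,c}

FOLLOW(S) = ["$", "a", "b", "c"]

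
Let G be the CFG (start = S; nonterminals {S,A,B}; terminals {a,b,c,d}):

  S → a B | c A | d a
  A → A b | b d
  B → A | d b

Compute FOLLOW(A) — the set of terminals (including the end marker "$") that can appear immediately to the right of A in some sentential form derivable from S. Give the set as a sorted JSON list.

FIRST iteration:
[1]
  A via A→b d: +{b}
  B via B→A: +{b}
  B via B→d b: +{d}
  S via S→a B: +{a}
  S via S→c A: +{c}
  S via S→d a: +{d}
  FIRST(S)={a,c,d}  FIRST(A)={b}  FIRST(B)={b,d}
[2] done
  FIRST(S)={a,c,d}  FIRST(A)={b}  FIRST(B)={b,d}

FOLLOW sets:
seed FOLLOW(S) with $
pass 1:
  A→A b: FOLLOW(A) ⊇ FIRST(b) = {b}; new: +{b}
  S→a B: FOLLOW(B) ⊇ FOLLOW(S) ⊇ {$}; new: +{$}
  S→c A: FOLLOW(A) ⊇ FOLLOW(S) ⊇ {$}; new: +{$}
  S: {$}  A: {$,b}  B: {$}
pass 2: (no change)
  S: {$}  A: {$,b}  B: {$}

FOLLOW(A) = ["$", "b"]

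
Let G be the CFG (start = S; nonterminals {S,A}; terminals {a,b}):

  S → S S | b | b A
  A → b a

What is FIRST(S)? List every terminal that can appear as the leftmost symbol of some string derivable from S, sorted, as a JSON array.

FIRST iteration:
round 1:
  A via A→b a: +{b}
  S via S→b: +{b}
  FIRST[S]={b}  FIRST[A]={b}
round 2: (no change)
  FIRST[S]={b}  FIRST[A]={b}

FIRST(S) = ["b"]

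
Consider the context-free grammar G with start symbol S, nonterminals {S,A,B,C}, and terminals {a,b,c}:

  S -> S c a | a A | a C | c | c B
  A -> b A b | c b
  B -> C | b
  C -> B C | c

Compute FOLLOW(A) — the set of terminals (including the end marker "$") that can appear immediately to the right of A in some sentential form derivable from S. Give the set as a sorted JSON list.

FIRST iteration:
pass 1:
  A via A→b A b: +{b}
  A via A→c b: +{c}
  B via B→b: +{b}
  C via C→B C: +{b}
  C via C→c: +{c}
  S via S→a A: +{a}
  S via S→c: +{c}
  S: {a,c}  A: {b,c}  B: {b}  C: {b,c}
pass 2:
  B via B→C: +{c}
  S: {a,c}  A: {b,c}  B: {b,c}  C: {b,c}
pass 3: done
  S: {a,c}  A: {b,c}  B: {b,c}  C: {b,c}

FOLLOW sets:
seed FOLLOW(S) with $
pass 1:
  A→b A b: FOLLOW(A) ⊇ FIRST(b) = {b}; new: +{b}
  C→B C: FOLLOW(B) ⊇ FIRST(C) = {b,c}; new: +{b,c}
  S→S c a: FOLLOW(S) ⊇ FIRST(c) = {c}; new: +{c}
  S→a A: FOLLOW(A) ⊇ FOLLOW(S) ⊇ {$,c}; new: +{$,c}
  S→a C: FOLLOW(C) ⊇ FOLLOW(S) ⊇ {$,c}; new: +{$,c}
  S→c B: FOLLOW(B) ⊇ FOLLOW(S) ⊇ {$,c}; new: +{$}
  FOLLOW[S]={$,c}  FOLLOW[A]={$,b,c}  FOLLOW[B]={$,b,c}  FOLLOW[C]={$,c}
pass 2:
  B→C: FOLLOW(C) ⊇ FOLLOW(B) ⊇ {$,b,c}; new: +{b}
  FOLLOW[S]={$,c}  FOLLOW[A]={$,b,c}  FOLLOW[B]={$,b,c}  FOLLOW[C]={$,b,c}
pass 3: done
  FOLLOW[S]={$,c}  FOLLOW[A]={$,b,c}  FOLLOW[B]={$,b,c}  FOLLOW[C]={$,b,c}

FOLLOW(A) = ["$", "b", "c"]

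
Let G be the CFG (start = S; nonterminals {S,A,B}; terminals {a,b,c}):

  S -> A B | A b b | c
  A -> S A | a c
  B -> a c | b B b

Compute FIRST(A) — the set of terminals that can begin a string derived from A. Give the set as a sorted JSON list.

FIRST sets, iterate to fixpoint:
pass 1:
  A via A→a c: +{a}
  B via B→a c: +{a}
  B via B→b B b: +{b}
  S via S→A B: +{a}
  S via S→c: +{c}
  FIRST(S)={a,c}  FIRST(A)={a}  FIRST(B)={a,b}
pass 2:
  A via A→S A: +{c}
  FIRST(S)={a,c}  FIRST(A)={a,c}  FIRST(B)={a,b}
pass 3: (no change)
  FIRST(S)={a,c}  FIRST(A)={a,c}  FIRST(B)={a,b}

FIRST(A) = ["a", "c"]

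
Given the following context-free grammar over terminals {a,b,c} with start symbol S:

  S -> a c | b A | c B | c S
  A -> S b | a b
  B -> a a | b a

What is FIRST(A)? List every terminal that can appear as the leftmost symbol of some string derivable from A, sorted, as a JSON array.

FIRST sets, iterate to fixpoint:
pass 1:
  A via A→a b: +{a}
  B via B→a a: +{a}
  B via B→b a: +{b}
  S via S→a c: +{a}
  S via S→b A: +{b}
  S via S→c B: +{c}
  FIRST(S)={a,b,c}  FIRST(A)={a}  FIRST(B)={a,b}
pass 2:
  A via A→S b: +{b,c}
  FIRST(S)={a,b,c}  FIRST(A)={a,b,c}  FIRST(B)={a,b}
pass 3: (no change)
  FIRST(S)={a,b,c}  FIRST(A)={a,b,c}  FIRST(B)={a,b}

FIRST(A) = ["a", "b", "c"]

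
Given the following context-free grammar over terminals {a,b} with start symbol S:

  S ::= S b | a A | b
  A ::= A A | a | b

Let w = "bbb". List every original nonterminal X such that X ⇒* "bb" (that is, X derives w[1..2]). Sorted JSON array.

Convert to CNF:
  S -> S T0 | T1 A | b
  A -> A A | a | b
  T0 -> b
  T1 -> a

CYK fill, restricted to cells inside w[1..2]:
  cell(1,1) b: {A,S,T0}  orig:{A,S}
  cell(2,2) b: {A,S,T0}  orig:{A,S}
  cell(1,2) bb: {A,S}

Original NTs in T[1,2] deriving "bb": ["A", "S"]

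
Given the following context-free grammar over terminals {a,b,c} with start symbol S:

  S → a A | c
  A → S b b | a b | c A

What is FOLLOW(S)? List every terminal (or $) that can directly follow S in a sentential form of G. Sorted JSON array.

Compute FIRST by fixpoint:
iter 1:
  A via A→a b: +{a}
  A via A→c A: +{c}
  S via S→a A: +{a}
  S via S→c: +{c}
  FIRST[S]={a,c}  FIRST[A]={a,c}
iter 2: (no change)
  FIRST[S]={a,c}  FIRST[A]={a,c}

FOLLOW sets:
seed FOLLOW(S) with $
pass 1:
  A→S b b: FOLLOW(S) ⊇ FIRST(b) = {b}; new: +{b}
  S→a A: FOLLOW(A) ⊇ FOLLOW(S) ⊇ {$,b}; new: +{$,b}
  S: {$,b}  A: {$,b}
pass 2: (stable)
  S: {$,b}  A: {$,b}

FOLLOW(S) = ["$", "b"]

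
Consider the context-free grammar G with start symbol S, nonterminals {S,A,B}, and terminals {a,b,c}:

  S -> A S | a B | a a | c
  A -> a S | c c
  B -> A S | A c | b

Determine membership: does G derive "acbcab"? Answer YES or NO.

CNF form of G:
  S -> A S | T0 B | T0 T0 | c
  A -> T0 S | T1 T1
  B -> A S | A T1 | b
  T0 -> a
  T1 -> c

CYK table (by increasing span):
  T[0,0] 'a' = {T0}  orig:{}
  T[1,1] 'c' = {S,T1}  orig:{S}
  T[2,2] 'b' = {B}
  T[3,3] 'c' = {S,T1}  orig:{S}
  T[4,4] 'a' = {T0}  orig:{}
  T[5,5] 'b' = {B}
  T[0,1] 'ac' = {A}
  T[1,2] 'cb' = ∅
  T[2,3] 'bc' = ∅
  T[3,4] 'ca' = ∅
  T[4,5] 'ab' = {S}
  T[0,2] 'acb' = ∅
  T[1,3] 'cbc' = ∅
  T[2,4] 'bca' = ∅
  T[3,5] 'cab' = ∅
  T[0,3] 'acbc' = ∅
  T[1,4] 'cbca' = ∅
  T[2,5] 'bcab' = ∅
  T[0,4] 'acbca' = ∅
  T[1,5] 'cbcab' = ∅
  T[0,5] 'acbcab' = ∅

S ∉ T[0,5] ⇒ NO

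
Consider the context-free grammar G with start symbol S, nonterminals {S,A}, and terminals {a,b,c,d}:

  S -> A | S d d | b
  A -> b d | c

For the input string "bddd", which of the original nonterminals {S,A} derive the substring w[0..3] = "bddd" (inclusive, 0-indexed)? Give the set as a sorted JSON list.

CNF form of G:
  S -> S X2 | T0 T1 | b | c
  A -> T0 T1 | c
  T0 -> b
  T1 -> d
  X2 -> T1 T1

CYK fill, restricted to cells inside w[0..3]:
  cell(0,0) b: {S,T0}  orig:{S}
  cell(1,1) d: {T1}  orig:{}
  cell(2,2) d: {T1}  orig:{}
  cell(3,3) d: {T1}  orig:{}
  cell(0,1) bd: {A,S}
  cell(1,2) dd: {X2}  orig:{}
  cell(2,3) dd: {X2}  orig:{}
  cell(0,2) bdd: {S}
  cell(1,3) ddd: ∅
  cell(0,3) bddd: {S}

Original NTs in T[0,3] deriving "bddd": ["S"]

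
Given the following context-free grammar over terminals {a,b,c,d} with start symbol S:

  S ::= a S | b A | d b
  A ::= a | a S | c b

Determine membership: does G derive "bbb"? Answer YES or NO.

CNF form of G:
  S -> T0 S | T2 A | T3 T2
  A -> T0 S | T1 T2 | a
  T0 -> a
  T1 -> c
  T2 -> b
  T3 -> d

CYK fill:
  T[0,0] 'b' = {T2}  orig:{}
  T[1,1] 'b' = {T2}  orig:{}
  T[2,2] 'b' = {T2}  orig:{}
  T[0,1] 'bb' = ∅
  T[1,2] 'bb' = ∅
  T[0,2] 'bbb' = ∅

S ∉ T[0,2] ⇒ NO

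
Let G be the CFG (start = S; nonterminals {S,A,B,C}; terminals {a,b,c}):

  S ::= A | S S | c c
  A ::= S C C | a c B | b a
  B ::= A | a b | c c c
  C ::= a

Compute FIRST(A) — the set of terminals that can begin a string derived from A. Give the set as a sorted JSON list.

FIRST iteration:
[1]
  A via A→a c B: +{a}
  A via A→b a: +{b}
  B via B→A: +{a,b}
  B via B→c c c: +{c}
  C via C→a: +{a}
  S via S→A: +{a,b}
  S via S→c c: +{c}
  FIRST(S)={a,b,c}  FIRST(A)={a,b}  FIRST(B)={a,b,c}  FIRST(C)={a}
[2]
  A via A→S C C: +{c}
  FIRST(S)={a,b,c}  FIRST(A)={a,b,c}  FIRST(B)={a,b,c}  FIRST(C)={a}
[3] done
  FIRST(S)={a,b,c}  FIRST(A)={a,b,c}  FIRST(B)={a,b,c}  FIRST(C)={a}

FIRST(A) = ["a", "b", "c"]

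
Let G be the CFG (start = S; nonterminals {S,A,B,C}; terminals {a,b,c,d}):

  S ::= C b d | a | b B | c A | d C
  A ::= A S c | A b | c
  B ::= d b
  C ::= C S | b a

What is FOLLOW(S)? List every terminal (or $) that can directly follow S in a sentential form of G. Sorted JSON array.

Compute FIRST by fixpoint:
iter 1:
  A via A→c: +{c}
  B via B→d b: +{d}
  C via C→b a: +{b}
  S via S→C b d: +{b}
  S via S→a: +{a}
  S via S→c A: +{c}
  S via S→d C: +{d}
  S: {a,b,c,d}  A: {c}  B: {d}  C: {b}
iter 2: (stable)
  S: {a,b,c,d}  A: {c}  B: {d}  C: {b}

Compute FOLLOW by fixpoint:
FOLLOW(S) := {$}
pass 1:
  A→A S c: FOLLOW(A) ⊇ FIRST(S) = {a,b,c,d}; new: +{a,b,c,d}
  A→A S c: FOLLOW(S) ⊇ FIRST(c) = {c}; new: +{c}
  C→C S: FOLLOW(C) ⊇ FIRST(S) = {a,b,c,d}; new: +{a,b,c,d}
  C→C S: FOLLOW(S) ⊇ FOLLOW(C) ⊇ {a,b,c,d}; new: +{a,b,d}
  S→b B: FOLLOW(B) ⊇ FOLLOW(S) ⊇ {$,a,b,c,d}; new: +{$,a,b,c,d}
  S→c A: FOLLOW(A) ⊇ FOLLOW(S) ⊇ {$,a,b,c,d}; new: +{$}
  S→d C: FOLLOW(C) ⊇ FOLLOW(S) ⊇ {$,a,b,c,d}; new: +{$}
  FOLLOW(S)={$,a,b,c,d}  FOLLOW(A)={$,a,b,c,d}  FOLLOW(B)={$,a,b,c,d}  FOLLOW(C)={$,a,b,c,d}
pass 2: — fixpoint
  FOLLOW(S)={$,a,b,c,d}  FOLLOW(A)={$,a,b,c,d}  FOLLOW(B)={$,a,b,c,d}  FOLLOW(C)={$,a,b,c,d}

FOLLOW(S) = ["$", "a", "b", "c", "d"]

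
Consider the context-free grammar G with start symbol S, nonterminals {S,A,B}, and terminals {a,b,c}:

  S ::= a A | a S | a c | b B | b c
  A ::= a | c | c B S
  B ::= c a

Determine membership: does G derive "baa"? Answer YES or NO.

Convert to CNF:
  S -> T1 A | T1 S | T1 T0 | T2 B | T2 T0
  A -> T0 X3 | a | c
  B -> T0 T1
  T0 -> c
  T1 -> a
  T2 -> b
  X3 -> B S

CYK fill:
  [0..0]={T2}  "b"  orig:{}
  [1..1]={A,T1}  "a"  orig:{A}
  [2..2]={A,T1}  "a"  orig:{A}
  [0..1]=∅  "ba"
  [1..2]={S}  "aa"
  [0..2]=∅  "baa"

S ∉ T[0,2] ⇒ NO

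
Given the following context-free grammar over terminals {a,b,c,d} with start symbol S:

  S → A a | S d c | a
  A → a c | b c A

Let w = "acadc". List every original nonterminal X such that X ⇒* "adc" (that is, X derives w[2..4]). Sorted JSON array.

CNF form of G:
  S -> A T0 | S X5 | a
  A -> T0 T1 | T2 X4
  T0 -> a
  T1 -> c
  T2 -> b
  T3 -> d
  X4 -> T1 A
  X5 -> T3 T1

Fill CYK table bottom-up, restricted to cells inside w[2..4]:
  cell(2,2) a: {S,T0}  orig:{S}
  cell(3,3) d: {T3}  orig:{}
  cell(4,4) c: {T1}  orig:{}
  cell(2,3) ad: ∅
  cell(3,4) dc: {X5}  orig:{}
  cell(2,4) adc: {S}

Original NTs in T[2,4] deriving "adc": ["S"]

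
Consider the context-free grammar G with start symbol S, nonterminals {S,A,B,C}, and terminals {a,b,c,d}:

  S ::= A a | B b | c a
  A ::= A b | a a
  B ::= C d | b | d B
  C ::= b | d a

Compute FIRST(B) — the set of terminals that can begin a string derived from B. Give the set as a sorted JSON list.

FIRST sets, iterate to fixpoint:
[1]
  A via A→a a: +{a}
  B via B→b: +{b}
  B via B→d B: +{d}
  C via C→b: +{b}
  C via C→d a: +{d}
  S via S→A a: +{a}
  S via S→B b: +{b,d}
  S via S→c a: +{c}
  FIRST[S]={a,b,c,d}  FIRST[A]={a}  FIRST[B]={b,d}  FIRST[C]={b,d}
[2] — fixpoint
  FIRST[S]={a,b,c,d}  FIRST[A]={a}  FIRST[B]={b,d}  FIRST[C]={b,d}

FIRST(B) = ["b", "d"]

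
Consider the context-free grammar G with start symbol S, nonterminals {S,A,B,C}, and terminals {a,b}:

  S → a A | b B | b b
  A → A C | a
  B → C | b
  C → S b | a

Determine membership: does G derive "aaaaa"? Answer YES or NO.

Convert to CNF:
  S -> T0 B | T0 T0 | T1 A
  A -> A C | a
  B -> S T0 | a | b
  C -> S T0 | a
  T0 -> b
  T1 -> a

CYK fill:
  T[0,0] 'a' = {A,B,C,T1}  orig:{A,B,C}
  T[1,1] 'a' = {A,B,C,T1}  orig:{A,B,C}
  T[2,2] 'a' = {A,B,C,T1}  orig:{A,B,C}
  T[3,3] 'a' = {A,B,C,T1}  orig:{A,B,C}
  T[4,4] 'a' = {A,B,C,T1}  orig:{A,B,C}
  T[0,1] 'aa' = {A,S}
  T[1,2] 'aa' = {A,S}
  T[2,3] 'aa' = {A,S}
  T[3,4] 'aa' = {A,S}
  T[0,2] 'aaa' = {A,S}
  T[1,3] 'aaa' = {A,S}
  T[2,4] 'aaa' = {A,S}
  T[0,3] 'aaaa' = {A,S}
  T[1,4] 'aaaa' = {A,S}
  T[0,4] 'aaaaa' = {A,S}

S ∈ T[0,4] ⇒ YES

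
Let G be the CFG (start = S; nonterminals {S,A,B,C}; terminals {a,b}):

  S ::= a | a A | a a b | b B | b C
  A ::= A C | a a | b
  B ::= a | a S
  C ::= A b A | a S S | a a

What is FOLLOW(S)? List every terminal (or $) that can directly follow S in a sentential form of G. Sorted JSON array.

FIRST iteration:
iter 1:
  A via A→a a: +{a}
  A via A→b: +{b}
  B via B→a: +{a}
  C via C→A b A: +{a,b}
  S via S→a: +{a}
  S via S→b B: +{b}
  FIRST(S)={a,b}  FIRST(A)={a,b}  FIRST(B)={a}  FIRST(C)={a,b}
iter 2: (stable)
  FIRST(S)={a,b}  FIRST(A)={a,b}  FIRST(B)={a}  FIRST(C)={a,b}

FOLLOW iteration:
FOLLOW(S) := {$}
[1]
  A→A C: FOLLOW(A) ⊇ FIRST(C) = {a,b}; new: +{a,b}
  A→A C: FOLLOW(C) ⊇ FOLLOW(A) ⊇ {a,b}; new: +{a,b}
  C→a S S: FOLLOW(S) ⊇ FIRST(S) = {a,b}; new: +{a,b}
  S→a A: FOLLOW(A) ⊇ FOLLOW(S) ⊇ {$,a,b}; new: +{$}
  S→b B: FOLLOW(B) ⊇ FOLLOW(S) ⊇ {$,a,b}; new: +{$,a,b}
  S→b C: FOLLOW(C) ⊇ FOLLOW(S) ⊇ {$,a,b}; new: +{$}
  FOLLOW(S)={$,a,b}  FOLLOW(A)={$,a,b}  FOLLOW(B)={$,a,b}  FOLLOW(C)={$,a,b}
[2] — fixpoint
  FOLLOW(S)={$,a,b}  FOLLOW(A)={$,a,b}  FOLLOW(B)={$,a,b}  FOLLOW(C)={$,a,b}

FOLLOW(S) = ["$", "a", "b"]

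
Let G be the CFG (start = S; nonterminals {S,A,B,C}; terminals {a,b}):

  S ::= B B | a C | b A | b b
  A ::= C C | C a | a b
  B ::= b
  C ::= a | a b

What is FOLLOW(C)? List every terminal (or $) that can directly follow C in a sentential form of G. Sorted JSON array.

Compute FIRST by fixpoint:
round 1:
  A via A→a b: +{a}
  B via B→b: +{b}
  C via C→a: +{a}
  S via S→B B: +{b}
  S via S→a C: +{a}
  S: {a,b}  A: {a}  B: {b}  C: {a}
round 2: (stable)
  S: {a,b}  A: {a}  B: {b}  C: {a}

FOLLOW sets:
FOLLOW(S) := {$}
pass 1:
  A→C C: FOLLOW(C) ⊇ FIRST(C) = {a}; new: +{a}
  S→B B: FOLLOW(B) ⊇ FIRST(B) = {b}; new: +{b}
  S→B B: FOLLOW(B) ⊇ FOLLOW(S) ⊇ {$}; new: +{$}
  S→a C: FOLLOW(C) ⊇ FOLLOW(S) ⊇ {$}; new: +{$}
  S→b A: FOLLOW(A) ⊇ FOLLOW(S) ⊇ {$}; new: +{$}
  FOLLOW(S)={$}  FOLLOW(A)={$}  FOLLOW(B)={$,b}  FOLLOW(C)={$,a}
pass 2: (stable)
  FOLLOW(S)={$}  FOLLOW(A)={$}  FOLLOW(B)={$,b}  FOLLOW(C)={$,a}

FOLLOW(C) = ["$", "a"]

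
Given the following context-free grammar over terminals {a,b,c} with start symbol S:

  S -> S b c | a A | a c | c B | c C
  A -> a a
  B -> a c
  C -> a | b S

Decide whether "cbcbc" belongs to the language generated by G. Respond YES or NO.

Convert to CNF:
  S -> S X3 | T0 A | T0 T1 | T1 B | T1 C
  A -> T0 T0
  B -> T0 T1
  C -> T2 S | a
  T0 -> a
  T1 -> c
  T2 -> b
  X3 -> T2 T1

CYK table (by increasing span):
  T[0,0] 'c' = {T1}  orig:{}
  T[1,1] 'b' = {T2}  orig:{}
  T[2,2] 'c' = {T1}  orig:{}
  T[3,3] 'b' = {T2}  orig:{}
  T[4,4] 'c' = {T1}  orig:{}
  T[0,1] 'cb' = ∅
  T[1,2] 'bc' = {X3}  orig:{}
  T[2,3] 'cb' = ∅
  T[3,4] 'bc' = {X3}  orig:{}
  T[0,2] 'cbc' = ∅
  T[1,3] 'bcb' = ∅
  T[2,4] 'cbc' = ∅
  T[0,3] 'cbcb' = ∅
  T[1,4] 'bcbc' = ∅
  T[0,4] 'cbcbc' = ∅

S ∉ T[0,4] ⇒ NO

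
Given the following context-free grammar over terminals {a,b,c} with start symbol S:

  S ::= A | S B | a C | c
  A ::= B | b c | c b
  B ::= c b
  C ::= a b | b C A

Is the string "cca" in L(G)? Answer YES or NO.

Convert to CNF:
  S -> S B | T0 T1 | T1 T0 | T2 C | c
  A -> T0 T1 | T1 T0
  B -> T1 T0
  C -> T0 X3 | T2 T0
  T0 -> b
  T1 -> c
  T2 -> a
  X3 -> C A

Fill CYK table bottom-up:
  T[0,0] 'c' = {S,T1}  orig:{S}
  T[1,1] 'c' = {S,T1}  orig:{S}
  T[2,2] 'a' = {T2}  orig:{}
  T[0,1] 'cc' = ∅
  T[1,2] 'ca' = ∅
  T[0,2] 'cca' = ∅

S ∉ T[0,2] ⇒ NO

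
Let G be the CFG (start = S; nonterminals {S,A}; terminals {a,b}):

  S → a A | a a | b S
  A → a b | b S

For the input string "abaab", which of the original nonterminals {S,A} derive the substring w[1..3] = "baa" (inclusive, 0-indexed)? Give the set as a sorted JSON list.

Convert to CNF:
  S -> T0 A | T0 T0 | T1 S
  A -> T0 T1 | T1 S
  T0 -> a
  T1 -> b

CYK table (by increasing span), restricted to cells inside w[1..3]:
  [1..1]={T1}  "b"  orig:{}
  [2..2]={T0}  "a"  orig:{}
  [3..3]={T0}  "a"  orig:{}
  [1..2]=∅  "ba"
  [2..3]={S}  "aa"
  [1..3]={A,S}  "baa"

Original NTs in T[1,3] deriving "baa": ["A", "S"]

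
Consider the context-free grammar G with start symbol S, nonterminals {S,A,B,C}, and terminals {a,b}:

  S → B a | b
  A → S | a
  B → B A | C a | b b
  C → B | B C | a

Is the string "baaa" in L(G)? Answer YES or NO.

CNF form of G:
  S -> B T0 | b
  A -> B T0 | a | b
  B -> B A | C T0 | T1 T1
  C -> B A | B C | C T0 | T1 T1 | a
  T0 -> a
  T1 -> b

CYK fill:
  [0..0]={A,S,T1}  "b"  orig:{A,S}
  [1..1]={A,C,T0}  "a"  orig:{A,C}
  [2..2]={A,C,T0}  "a"  orig:{A,C}
  [3..3]={A,C,T0}  "a"  orig:{A,C}
  [0..1]=∅  "ba"
  [1..2]={B,C}  "aa"
  [2..3]={B,C}  "aa"
  [0..2]=∅  "baa"
  [1..3]={A,B,C,S}  "aaa"
  [0..3]=∅  "baaa"

S ∉ T[0,3] ⇒ NO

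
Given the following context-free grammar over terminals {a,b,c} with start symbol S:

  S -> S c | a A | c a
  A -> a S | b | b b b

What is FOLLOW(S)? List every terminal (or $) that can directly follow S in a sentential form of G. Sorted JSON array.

Compute FIRST by fixpoint:
iter 1:
  A via A→a S: +{a}
  A via A→b: +{b}
  S via S→a A: +{a}
  S via S→c a: +{c}
  FIRST[S]={a,c}  FIRST[A]={a,b}
iter 2: done
  FIRST[S]={a,c}  FIRST[A]={a,b}

Compute FOLLOW by fixpoint:
initialize: $ ∈ FOLLOW(S)
iter 1:
  S→S c: FOLLOW(S) ⊇ FIRST(c) = {c}; new: +{c}
  S→a A: FOLLOW(A) ⊇ FOLLOW(S) ⊇ {$,c}; new: +{$,c}
  FOLLOW[S]={$,c}  FOLLOW[A]={$,c}
iter 2: (stable)
  FOLLOW[S]={$,c}  FOLLOW[A]={$,c}

FOLLOW(S) = ["$", "c"]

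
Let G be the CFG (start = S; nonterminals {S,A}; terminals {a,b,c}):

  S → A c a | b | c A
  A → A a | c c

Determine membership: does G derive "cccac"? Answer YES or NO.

CNF form of G:
  S -> A X2 | T1 A | b
  A -> A T0 | T1 T1
  T0 -> a
  T1 -> c
  X2 -> T1 T0

CYK table (by increasing span):
  [0..0]={T1}  "c"  orig:{}
  [1..1]={T1}  "c"  orig:{}
  [2..2]={T1}  "c"  orig:{}
  [3..3]={T0}  "a"  orig:{}
  [4..4]={T1}  "c"  orig:{}
  [0..1]={A}  "cc"
  [1..2]={A}  "cc"
  [2..3]={X2}  "ca"  orig:{}
  [3..4]=∅  "ac"
  [0..2]={S}  "ccc"
  [1..3]={A}  "cca"
  [2..4]=∅  "cac"
  [0..3]={S}  "ccca"
  [1..4]=∅  "ccac"
  [0..4]=∅  "cccac"

S ∉ T[0,4] ⇒ NO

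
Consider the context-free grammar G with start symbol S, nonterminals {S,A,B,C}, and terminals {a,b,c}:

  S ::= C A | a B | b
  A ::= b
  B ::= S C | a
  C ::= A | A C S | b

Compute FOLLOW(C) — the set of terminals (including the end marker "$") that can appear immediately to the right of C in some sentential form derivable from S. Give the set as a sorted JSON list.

FIRST sets, iterate to fixpoint:
[1]
  A via A→b: +{b}
  B via B→a: +{a}
  C via C→A: +{b}
  S via S→C A: +{b}
  S via S→a B: +{a}
  FIRST[S]={a,b}  FIRST[A]={b}  FIRST[B]={a}  FIRST[C]={b}
[2]
  B via B→S C: +{b}
  FIRST[S]={a,b}  FIRST[A]={b}  FIRST[B]={a,b}  FIRST[C]={b}
[3] — fixpoint
  FIRST[S]={a,b}  FIRST[A]={b}  FIRST[B]={a,b}  FIRST[C]={b}

FOLLOW sets:
initialize: $ ∈ FOLLOW(S)
iter 1:
  B→S C: FOLLOW(S) ⊇ FIRST(C) = {b}; new: +{b}
  C→A C S: FOLLOW(A) ⊇ FIRST(C) = {b}; new: +{b}
  C→A C S: FOLLOW(C) ⊇ FIRST(S) = {a,b}; new: +{a,b}
  C→A C S: FOLLOW(S) ⊇ FOLLOW(C) ⊇ {a,b}; new: +{a}
  S→C A: FOLLOW(A) ⊇ FOLLOW(S) ⊇ {$,a,b}; new: +{$,a}
  S→a B: FOLLOW(B) ⊇ FOLLOW(S) ⊇ {$,a,b}; new: +{$,a,b}
  FOLLOW(S)={$,a,b}  FOLLOW(A)={$,a,b}  FOLLOW(B)={$,a,b}  FOLLOW(C)={a,b}
iter 2:
  B→S C: FOLLOW(C) ⊇ FOLLOW(B) ⊇ {$,a,b}; new: +{$}
  FOLLOW(S)={$,a,b}  FOLLOW(A)={$,a,b}  FOLLOW(B)={$,a,b}  FOLLOW(C)={$,a,b}
iter 3: (no change)
  FOLLOW(S)={$,a,b}  FOLLOW(A)={$,a,b}  FOLLOW(B)={$,a,b}  FOLLOW(C)={$,a,b}

FOLLOW(C) = ["$", "a", "b"]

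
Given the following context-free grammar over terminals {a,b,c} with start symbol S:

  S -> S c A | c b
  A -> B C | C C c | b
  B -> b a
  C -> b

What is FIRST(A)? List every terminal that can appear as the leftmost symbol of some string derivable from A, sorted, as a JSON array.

Compute FIRST by fixpoint:
round 1:
  A via A→b: +{b}
  B via B→b a: +{b}
  C via C→b: +{b}
  S via S→c b: +{c}
  FIRST[S]={c}  FIRST[A]={b}  FIRST[B]={b}  FIRST[C]={b}
round 2: — fixpoint
  FIRST[S]={c}  FIRST[A]={b}  FIRST[B]={b}  FIRST[C]={b}

FIRST(A) = ["b"]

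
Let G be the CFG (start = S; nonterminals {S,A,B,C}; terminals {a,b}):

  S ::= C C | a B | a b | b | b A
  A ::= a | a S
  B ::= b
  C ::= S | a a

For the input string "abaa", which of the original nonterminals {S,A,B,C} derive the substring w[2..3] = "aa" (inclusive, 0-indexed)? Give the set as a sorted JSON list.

Convert to CNF:
  S -> C C | T0 B | T0 T1 | T1 A | b
  A -> T0 S | a
  B -> b
  C -> C C | T0 B | T0 T0 | T0 T1 | T1 A | b
  T0 -> a
  T1 -> b

CYK table (by increasing span), restricted to cells inside w[2..3]:
  T[2,2] 'a' = {A,T0}  orig:{A}
  T[3,3] 'a' = {A,T0}  orig:{A}
  T[2,3] 'aa' = {C}

Original NTs in T[2,3] deriving "aa": ["C"]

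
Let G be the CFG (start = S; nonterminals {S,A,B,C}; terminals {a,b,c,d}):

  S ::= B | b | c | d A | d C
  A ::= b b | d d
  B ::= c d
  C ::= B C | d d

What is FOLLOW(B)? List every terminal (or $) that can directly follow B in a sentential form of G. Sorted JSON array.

FIRST sets, iterate to fixpoint:
[1]
  A via A→b b: +{b}
  A via A→d d: +{d}
  B via B→c d: +{c}
  C via C→B C: +{c}
  C via C→d d: +{d}
  S via S→B: +{c}
  S via S→b: +{b}
  S via S→d A: +{d}
  FIRST[S]={b,c,d}  FIRST[A]={b,d}  FIRST[B]={c}  FIRST[C]={c,d}
[2] — fixpoint
  FIRST[S]={b,c,d}  FIRST[A]={b,d}  FIRST[B]={c}  FIRST[C]={c,d}

FOLLOW sets:
FOLLOW(S) := {$}
pass 1:
  C→B C: FOLLOW(B) ⊇ FIRST(C) = {c,d}; new: +{c,d}
  S→B: FOLLOW(B) ⊇ FOLLOW(S) ⊇ {$}; new: +{$}
  S→d A: FOLLOW(A) ⊇ FOLLOW(S) ⊇ {$}; new: +{$}
  S→d C: FOLLOW(C) ⊇ FOLLOW(S) ⊇ {$}; new: +{$}
  S: {$}  A: {$}  B: {$,c,d}  C: {$}
pass 2: (stable)
  S: {$}  A: {$}  B: {$,c,d}  C: {$}

FOLLOW(B) = ["$", "c", "d"]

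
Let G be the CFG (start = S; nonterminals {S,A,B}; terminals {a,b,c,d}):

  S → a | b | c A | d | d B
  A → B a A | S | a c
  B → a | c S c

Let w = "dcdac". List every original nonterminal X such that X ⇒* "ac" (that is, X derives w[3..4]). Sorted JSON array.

Convert to CNF:
  S -> T1 A | T2 B | a | b | d
  A -> B X3 | T0 T1 | T1 A | T2 B | a | b | d
  B -> T1 X4 | a
  T0 -> a
  T1 -> c
  T2 -> d
  X3 -> T0 A
  X4 -> S T1

CYK fill (cells [i..j] with 3 ≤ i ≤ j ≤ 4 only):
  cell(3,3) a: {A,B,S,T0}  orig:{A,B,S}
  cell(4,4) c: {T1}  orig:{}
  cell(3,4) ac: {A,X4}  orig:{A}

Original NTs in T[3,4] deriving "ac": ["A"]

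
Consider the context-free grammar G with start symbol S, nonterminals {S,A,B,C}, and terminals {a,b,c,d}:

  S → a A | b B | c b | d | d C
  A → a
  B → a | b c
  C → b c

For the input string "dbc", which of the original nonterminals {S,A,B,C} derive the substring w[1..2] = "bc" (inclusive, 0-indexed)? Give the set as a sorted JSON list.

Convert to CNF:
  S -> T0 B | T1 T0 | T2 A | T3 C | d
  A -> a
  B -> T0 T1 | a
  C -> T0 T1
  T0 -> b
  T1 -> c
  T2 -> a
  T3 -> d

CYK fill (cells [i..j] with 1 ≤ i ≤ j ≤ 2 only):
  [1..1]={T0}  "b"  orig:{}
  [2..2]={T1}  "c"  orig:{}
  [1..2]={B,C}  "bc"

Original NTs in T[1,2] deriving "bc": ["B", "C"]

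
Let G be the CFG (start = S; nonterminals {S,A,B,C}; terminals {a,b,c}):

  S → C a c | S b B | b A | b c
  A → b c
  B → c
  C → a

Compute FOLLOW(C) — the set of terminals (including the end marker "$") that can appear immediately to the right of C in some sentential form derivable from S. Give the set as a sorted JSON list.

FIRST iteration:
pass 1:
  A via A→b c: +{b}
  B via B→c: +{c}
  C via C→a: +{a}
  S via S→C a c: +{a}
  S via S→b A: +{b}
  FIRST(S)={a,b}  FIRST(A)={b}  FIRST(B)={c}  FIRST(C)={a}
pass 2: — fixpoint
  FIRST(S)={a,b}  FIRST(A)={b}  FIRST(B)={c}  FIRST(C)={a}

FOLLOW sets:
seed FOLLOW(S) with $
round 1:
  S→C a c: FOLLOW(C) ⊇ FIRST(a) = {a}; new: +{a}
  S→S b B: FOLLOW(S) ⊇ FIRST(b) = {b}; new: +{b}
  S→S b B: FOLLOW(B) ⊇ FOLLOW(S) ⊇ {$,b}; new: +{$,b}
  S→b A: FOLLOW(A) ⊇ FOLLOW(S) ⊇ {$,b}; new: +{$,b}
  S: {$,b}  A: {$,b}  B: {$,b}  C: {a}
round 2: (no change)
  S: {$,b}  A: {$,b}  B: {$,b}  C: {a}

FOLLOW(C) = ["a"]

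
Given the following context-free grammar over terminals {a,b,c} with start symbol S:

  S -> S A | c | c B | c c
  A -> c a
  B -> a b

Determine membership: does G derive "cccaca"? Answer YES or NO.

Convert to CNF:
  S -> S A | T0 B | T0 T0 | c
  A -> T0 T1
  B -> T1 T2
  T0 -> c
  T1 -> a
  T2 -> b

Fill CYK table bottom-up:
  T[0,0] 'c' = {S,T0}  orig:{S}
  T[1,1] 'c' = {S,T0}  orig:{S}
  T[2,2] 'c' = {S,T0}  orig:{S}
  T[3,3] 'a' = {T1}  orig:{}
  T[4,4] 'c' = {S,T0}  orig:{S}
  T[5,5] 'a' = {T1}  orig:{}
  T[0,1] 'cc' = {S}
  T[1,2] 'cc' = {S}
  T[2,3] 'ca' = {A}
  T[3,4] 'ac' = ∅
  T[4,5] 'ca' = {A}
  T[0,2] 'ccc' = ∅
  T[1,3] 'cca' = {S}
  T[2,4] 'cac' = ∅
  T[3,5] 'aca' = ∅
  T[0,3] 'ccca' = {S}
  T[1,4] 'ccac' = ∅
  T[2,5] 'caca' = ∅
  T[0,4] 'cccac' = ∅
  T[1,5] 'ccaca' = {S}
  T[0,5] 'cccaca' = {S}

S ∈ T[0,5] ⇒ YES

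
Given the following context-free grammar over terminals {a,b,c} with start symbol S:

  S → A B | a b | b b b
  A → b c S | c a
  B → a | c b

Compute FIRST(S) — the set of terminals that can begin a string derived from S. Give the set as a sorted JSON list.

Compute FIRST by fixpoint:
round 1:
  A via A→b c S: +{b}
  A via A→c a: +{c}
  B via B→a: +{a}
  B via B→c b: +{c}
  S via S→A B: +{b,c}
  S via S→a b: +{a}
  FIRST(S)={a,b,c}  FIRST(A)={b,c}  FIRST(B)={a,c}
round 2: (no change)
  FIRST(S)={a,b,c}  FIRST(A)={b,c}  FIRST(B)={a,c}

FIRST(S) = ["a", "b", "c"]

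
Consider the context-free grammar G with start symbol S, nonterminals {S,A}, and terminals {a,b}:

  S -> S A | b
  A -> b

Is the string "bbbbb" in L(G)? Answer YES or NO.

CNF form of G:
  S -> S A | b
  A -> b

Fill CYK table bottom-up:
  [0..0]={A,S}  "b"
  [1..1]={A,S}  "b"
  [2..2]={A,S}  "b"
  [3..3]={A,S}  "b"
  [4..4]={A,S}  "b"
  [0..1]={S}  "bb"
  [1..2]={S}  "bb"
  [2..3]={S}  "bb"
  [3..4]={S}  "bb"
  [0..2]={S}  "bbb"
  [1..3]={S}  "bbb"
  [2..4]={S}  "bbb"
  [0..3]={S}  "bbbb"
  [1..4]={S}  "bbbb"
  [0..4]={S}  "bbbbb"

S ∈ T[0,4] ⇒ YES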